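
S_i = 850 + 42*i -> [850, 892, 934, 976, 1018]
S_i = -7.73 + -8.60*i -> [-7.73, -16.33, -24.93, -33.53, -42.13]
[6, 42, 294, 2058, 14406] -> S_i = 6*7^i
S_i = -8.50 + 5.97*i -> [-8.5, -2.53, 3.44, 9.41, 15.38]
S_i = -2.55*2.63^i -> [-2.55, -6.71, -17.64, -46.39, -122.0]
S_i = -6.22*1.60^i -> [-6.22, -9.95, -15.92, -25.48, -40.76]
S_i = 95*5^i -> [95, 475, 2375, 11875, 59375]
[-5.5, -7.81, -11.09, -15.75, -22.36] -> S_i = -5.50*1.42^i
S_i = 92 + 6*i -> [92, 98, 104, 110, 116]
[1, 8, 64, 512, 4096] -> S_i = 1*8^i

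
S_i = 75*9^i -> [75, 675, 6075, 54675, 492075]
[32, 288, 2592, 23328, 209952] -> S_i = 32*9^i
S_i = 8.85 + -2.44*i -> [8.85, 6.41, 3.97, 1.53, -0.91]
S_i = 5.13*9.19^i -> [5.13, 47.14, 433.26, 3981.66, 36591.43]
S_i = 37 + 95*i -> [37, 132, 227, 322, 417]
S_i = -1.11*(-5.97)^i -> [-1.11, 6.63, -39.56, 236.18, -1410.0]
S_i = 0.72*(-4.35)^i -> [0.72, -3.13, 13.62, -59.27, 257.8]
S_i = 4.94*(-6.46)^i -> [4.94, -31.91, 206.15, -1331.76, 8603.14]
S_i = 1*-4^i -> [1, -4, 16, -64, 256]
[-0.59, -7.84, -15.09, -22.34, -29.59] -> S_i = -0.59 + -7.25*i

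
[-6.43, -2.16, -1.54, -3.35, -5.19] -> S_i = Random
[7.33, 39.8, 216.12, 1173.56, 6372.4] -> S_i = 7.33*5.43^i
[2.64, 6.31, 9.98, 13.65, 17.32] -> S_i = 2.64 + 3.67*i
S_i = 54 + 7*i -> [54, 61, 68, 75, 82]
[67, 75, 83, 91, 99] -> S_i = 67 + 8*i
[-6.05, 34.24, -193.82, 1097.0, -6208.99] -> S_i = -6.05*(-5.66)^i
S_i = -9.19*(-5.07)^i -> [-9.19, 46.59, -236.23, 1197.68, -6072.22]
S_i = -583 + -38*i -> [-583, -621, -659, -697, -735]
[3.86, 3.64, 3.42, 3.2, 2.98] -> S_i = 3.86 + -0.22*i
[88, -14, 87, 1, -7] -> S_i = Random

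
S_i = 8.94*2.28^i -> [8.94, 20.38, 46.47, 105.96, 241.59]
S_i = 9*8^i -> [9, 72, 576, 4608, 36864]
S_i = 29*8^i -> [29, 232, 1856, 14848, 118784]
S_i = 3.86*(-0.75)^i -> [3.86, -2.9, 2.17, -1.63, 1.22]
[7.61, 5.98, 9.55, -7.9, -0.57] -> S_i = Random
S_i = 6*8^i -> [6, 48, 384, 3072, 24576]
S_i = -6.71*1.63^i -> [-6.71, -10.94, -17.83, -29.06, -47.37]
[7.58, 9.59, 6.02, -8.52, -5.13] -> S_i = Random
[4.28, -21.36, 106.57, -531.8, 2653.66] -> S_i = 4.28*(-4.99)^i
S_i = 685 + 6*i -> [685, 691, 697, 703, 709]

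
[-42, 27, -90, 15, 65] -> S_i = Random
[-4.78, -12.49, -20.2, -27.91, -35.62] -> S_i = -4.78 + -7.71*i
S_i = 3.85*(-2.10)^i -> [3.85, -8.09, 16.98, -35.65, 74.88]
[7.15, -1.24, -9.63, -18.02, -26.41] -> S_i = 7.15 + -8.39*i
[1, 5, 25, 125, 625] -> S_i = 1*5^i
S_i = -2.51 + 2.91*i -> [-2.51, 0.4, 3.31, 6.22, 9.13]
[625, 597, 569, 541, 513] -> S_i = 625 + -28*i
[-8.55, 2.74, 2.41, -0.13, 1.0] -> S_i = Random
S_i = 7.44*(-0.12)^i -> [7.44, -0.89, 0.11, -0.01, 0.0]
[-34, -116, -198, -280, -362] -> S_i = -34 + -82*i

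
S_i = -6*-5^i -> [-6, 30, -150, 750, -3750]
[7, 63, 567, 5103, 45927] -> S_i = 7*9^i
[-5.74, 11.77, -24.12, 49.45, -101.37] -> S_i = -5.74*(-2.05)^i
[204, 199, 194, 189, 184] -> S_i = 204 + -5*i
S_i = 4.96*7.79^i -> [4.96, 38.64, 300.99, 2344.74, 18265.5]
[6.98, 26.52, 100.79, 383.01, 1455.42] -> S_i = 6.98*3.80^i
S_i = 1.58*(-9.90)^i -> [1.58, -15.64, 154.86, -1533.07, 15177.42]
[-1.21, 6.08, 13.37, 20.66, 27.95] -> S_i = -1.21 + 7.29*i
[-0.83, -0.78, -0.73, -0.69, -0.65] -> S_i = -0.83*0.94^i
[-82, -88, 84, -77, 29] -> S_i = Random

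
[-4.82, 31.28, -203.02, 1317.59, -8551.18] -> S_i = -4.82*(-6.49)^i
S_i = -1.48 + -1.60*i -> [-1.48, -3.08, -4.68, -6.28, -7.88]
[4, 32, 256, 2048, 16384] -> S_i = 4*8^i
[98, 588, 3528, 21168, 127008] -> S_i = 98*6^i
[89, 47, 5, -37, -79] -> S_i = 89 + -42*i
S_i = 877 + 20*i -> [877, 897, 917, 937, 957]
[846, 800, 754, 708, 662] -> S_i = 846 + -46*i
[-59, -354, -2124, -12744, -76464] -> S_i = -59*6^i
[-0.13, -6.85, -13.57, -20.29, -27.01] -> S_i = -0.13 + -6.72*i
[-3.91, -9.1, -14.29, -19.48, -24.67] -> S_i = -3.91 + -5.19*i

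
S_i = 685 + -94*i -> [685, 591, 497, 403, 309]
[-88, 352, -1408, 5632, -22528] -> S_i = -88*-4^i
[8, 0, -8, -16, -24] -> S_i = 8 + -8*i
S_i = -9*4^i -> [-9, -36, -144, -576, -2304]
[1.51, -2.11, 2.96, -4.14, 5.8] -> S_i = 1.51*(-1.40)^i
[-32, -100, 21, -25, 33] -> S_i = Random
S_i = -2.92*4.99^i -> [-2.92, -14.57, -72.71, -362.81, -1810.44]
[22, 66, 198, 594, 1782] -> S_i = 22*3^i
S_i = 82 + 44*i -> [82, 126, 170, 214, 258]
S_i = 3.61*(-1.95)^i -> [3.61, -7.04, 13.73, -26.77, 52.2]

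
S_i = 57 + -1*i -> [57, 56, 55, 54, 53]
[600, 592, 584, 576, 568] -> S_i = 600 + -8*i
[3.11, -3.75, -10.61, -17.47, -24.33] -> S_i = 3.11 + -6.86*i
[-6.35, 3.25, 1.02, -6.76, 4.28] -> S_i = Random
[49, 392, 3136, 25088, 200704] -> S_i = 49*8^i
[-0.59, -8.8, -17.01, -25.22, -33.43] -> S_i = -0.59 + -8.21*i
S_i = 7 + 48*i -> [7, 55, 103, 151, 199]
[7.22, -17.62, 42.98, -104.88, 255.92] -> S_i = 7.22*(-2.44)^i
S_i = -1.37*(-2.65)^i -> [-1.37, 3.63, -9.62, 25.5, -67.56]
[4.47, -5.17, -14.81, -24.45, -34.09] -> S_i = 4.47 + -9.64*i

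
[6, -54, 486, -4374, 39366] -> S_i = 6*-9^i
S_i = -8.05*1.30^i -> [-8.05, -10.47, -13.6, -17.69, -22.99]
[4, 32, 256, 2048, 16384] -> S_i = 4*8^i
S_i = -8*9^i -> [-8, -72, -648, -5832, -52488]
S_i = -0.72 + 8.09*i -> [-0.72, 7.37, 15.46, 23.55, 31.64]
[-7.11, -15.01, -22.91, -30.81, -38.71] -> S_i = -7.11 + -7.90*i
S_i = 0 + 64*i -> [0, 64, 128, 192, 256]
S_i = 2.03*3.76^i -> [2.03, 7.63, 28.7, 107.91, 405.74]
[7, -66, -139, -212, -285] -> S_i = 7 + -73*i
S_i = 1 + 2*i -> [1, 3, 5, 7, 9]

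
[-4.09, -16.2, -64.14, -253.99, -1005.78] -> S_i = -4.09*3.96^i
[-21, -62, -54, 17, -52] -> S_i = Random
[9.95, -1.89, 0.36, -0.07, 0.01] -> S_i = 9.95*(-0.19)^i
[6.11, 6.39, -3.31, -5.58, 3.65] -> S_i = Random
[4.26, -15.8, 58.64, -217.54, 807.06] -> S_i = 4.26*(-3.71)^i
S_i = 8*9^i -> [8, 72, 648, 5832, 52488]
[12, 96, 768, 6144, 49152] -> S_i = 12*8^i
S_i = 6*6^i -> [6, 36, 216, 1296, 7776]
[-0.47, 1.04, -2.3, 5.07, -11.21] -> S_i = -0.47*(-2.21)^i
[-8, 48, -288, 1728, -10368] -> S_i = -8*-6^i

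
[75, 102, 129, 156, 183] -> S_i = 75 + 27*i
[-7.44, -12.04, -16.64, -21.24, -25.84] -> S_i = -7.44 + -4.60*i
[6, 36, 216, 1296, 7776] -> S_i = 6*6^i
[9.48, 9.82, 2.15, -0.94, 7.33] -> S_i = Random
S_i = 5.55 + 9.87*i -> [5.55, 15.42, 25.29, 35.16, 45.03]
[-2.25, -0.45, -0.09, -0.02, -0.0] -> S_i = -2.25*0.20^i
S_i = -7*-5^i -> [-7, 35, -175, 875, -4375]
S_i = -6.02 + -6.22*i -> [-6.02, -12.24, -18.46, -24.68, -30.9]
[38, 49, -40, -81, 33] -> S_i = Random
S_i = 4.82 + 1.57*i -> [4.82, 6.39, 7.96, 9.53, 11.1]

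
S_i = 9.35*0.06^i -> [9.35, 0.56, 0.03, 0.0, 0.0]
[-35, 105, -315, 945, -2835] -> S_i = -35*-3^i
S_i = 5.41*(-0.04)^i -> [5.41, -0.22, 0.01, -0.0, 0.0]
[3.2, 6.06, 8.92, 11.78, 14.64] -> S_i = 3.20 + 2.86*i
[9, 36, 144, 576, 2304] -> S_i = 9*4^i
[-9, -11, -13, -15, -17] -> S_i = -9 + -2*i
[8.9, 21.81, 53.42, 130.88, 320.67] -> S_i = 8.90*2.45^i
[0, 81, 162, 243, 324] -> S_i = 0 + 81*i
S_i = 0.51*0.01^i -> [0.51, 0.01, 0.0, 0.0, 0.0]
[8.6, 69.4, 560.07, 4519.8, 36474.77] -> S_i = 8.60*8.07^i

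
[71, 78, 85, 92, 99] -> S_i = 71 + 7*i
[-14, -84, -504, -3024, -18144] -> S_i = -14*6^i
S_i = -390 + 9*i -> [-390, -381, -372, -363, -354]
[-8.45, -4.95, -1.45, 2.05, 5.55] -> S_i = -8.45 + 3.50*i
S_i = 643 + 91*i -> [643, 734, 825, 916, 1007]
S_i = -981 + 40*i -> [-981, -941, -901, -861, -821]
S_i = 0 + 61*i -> [0, 61, 122, 183, 244]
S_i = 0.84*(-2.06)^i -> [0.84, -1.73, 3.56, -7.34, 15.13]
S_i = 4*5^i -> [4, 20, 100, 500, 2500]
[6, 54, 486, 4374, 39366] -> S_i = 6*9^i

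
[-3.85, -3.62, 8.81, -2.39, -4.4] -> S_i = Random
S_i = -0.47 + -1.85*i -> [-0.47, -2.32, -4.17, -6.02, -7.87]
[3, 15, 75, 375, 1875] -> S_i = 3*5^i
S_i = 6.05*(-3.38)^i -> [6.05, -20.45, 69.12, -233.62, 789.63]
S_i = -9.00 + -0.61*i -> [-9.0, -9.61, -10.22, -10.83, -11.44]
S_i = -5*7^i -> [-5, -35, -245, -1715, -12005]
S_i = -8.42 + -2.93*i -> [-8.42, -11.35, -14.28, -17.21, -20.14]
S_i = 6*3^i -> [6, 18, 54, 162, 486]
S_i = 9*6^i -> [9, 54, 324, 1944, 11664]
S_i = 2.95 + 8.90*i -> [2.95, 11.85, 20.75, 29.65, 38.55]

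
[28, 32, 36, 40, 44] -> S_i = 28 + 4*i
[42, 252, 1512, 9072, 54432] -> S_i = 42*6^i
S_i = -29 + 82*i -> [-29, 53, 135, 217, 299]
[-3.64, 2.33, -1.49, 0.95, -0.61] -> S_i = -3.64*(-0.64)^i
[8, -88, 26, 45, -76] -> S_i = Random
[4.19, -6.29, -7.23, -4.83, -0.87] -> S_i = Random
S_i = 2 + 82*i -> [2, 84, 166, 248, 330]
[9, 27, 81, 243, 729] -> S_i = 9*3^i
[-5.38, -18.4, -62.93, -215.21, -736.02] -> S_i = -5.38*3.42^i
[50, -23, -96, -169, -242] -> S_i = 50 + -73*i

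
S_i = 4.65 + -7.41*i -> [4.65, -2.76, -10.17, -17.58, -24.99]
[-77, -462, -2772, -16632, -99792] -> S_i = -77*6^i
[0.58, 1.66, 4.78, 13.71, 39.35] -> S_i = 0.58*2.87^i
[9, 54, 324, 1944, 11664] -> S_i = 9*6^i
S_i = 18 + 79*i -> [18, 97, 176, 255, 334]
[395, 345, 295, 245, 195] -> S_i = 395 + -50*i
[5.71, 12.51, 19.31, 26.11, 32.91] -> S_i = 5.71 + 6.80*i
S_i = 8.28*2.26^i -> [8.28, 18.71, 42.29, 95.58, 216.01]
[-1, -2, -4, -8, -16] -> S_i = -1*2^i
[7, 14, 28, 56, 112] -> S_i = 7*2^i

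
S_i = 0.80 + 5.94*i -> [0.8, 6.74, 12.68, 18.62, 24.56]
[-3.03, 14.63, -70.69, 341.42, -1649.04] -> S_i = -3.03*(-4.83)^i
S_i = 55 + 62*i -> [55, 117, 179, 241, 303]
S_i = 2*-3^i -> [2, -6, 18, -54, 162]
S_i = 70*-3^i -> [70, -210, 630, -1890, 5670]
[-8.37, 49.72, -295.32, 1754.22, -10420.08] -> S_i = -8.37*(-5.94)^i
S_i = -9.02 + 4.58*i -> [-9.02, -4.44, 0.14, 4.72, 9.3]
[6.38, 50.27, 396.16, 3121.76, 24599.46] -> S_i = 6.38*7.88^i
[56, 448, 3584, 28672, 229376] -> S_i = 56*8^i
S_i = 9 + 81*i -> [9, 90, 171, 252, 333]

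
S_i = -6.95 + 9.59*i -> [-6.95, 2.64, 12.23, 21.82, 31.41]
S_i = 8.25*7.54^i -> [8.25, 62.2, 469.03, 3536.45, 26664.86]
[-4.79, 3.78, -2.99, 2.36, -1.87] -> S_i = -4.79*(-0.79)^i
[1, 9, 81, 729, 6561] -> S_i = 1*9^i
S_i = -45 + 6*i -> [-45, -39, -33, -27, -21]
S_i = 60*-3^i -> [60, -180, 540, -1620, 4860]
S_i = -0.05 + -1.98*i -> [-0.05, -2.03, -4.01, -5.99, -7.97]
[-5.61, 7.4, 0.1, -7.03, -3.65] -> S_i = Random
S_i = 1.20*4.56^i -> [1.2, 5.47, 24.95, 113.78, 518.85]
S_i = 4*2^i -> [4, 8, 16, 32, 64]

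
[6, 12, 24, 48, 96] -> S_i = 6*2^i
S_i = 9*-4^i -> [9, -36, 144, -576, 2304]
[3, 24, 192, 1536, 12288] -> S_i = 3*8^i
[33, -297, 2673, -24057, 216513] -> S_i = 33*-9^i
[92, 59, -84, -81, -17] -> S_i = Random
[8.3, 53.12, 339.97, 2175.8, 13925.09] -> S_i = 8.30*6.40^i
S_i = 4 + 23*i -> [4, 27, 50, 73, 96]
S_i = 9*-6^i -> [9, -54, 324, -1944, 11664]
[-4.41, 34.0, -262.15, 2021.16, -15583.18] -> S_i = -4.41*(-7.71)^i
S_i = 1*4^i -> [1, 4, 16, 64, 256]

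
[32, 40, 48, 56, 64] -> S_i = 32 + 8*i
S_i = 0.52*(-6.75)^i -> [0.52, -3.51, 23.69, -159.92, 1079.49]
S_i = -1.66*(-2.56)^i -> [-1.66, 4.25, -10.88, 27.85, -71.3]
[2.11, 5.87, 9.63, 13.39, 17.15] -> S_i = 2.11 + 3.76*i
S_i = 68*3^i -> [68, 204, 612, 1836, 5508]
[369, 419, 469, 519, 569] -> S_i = 369 + 50*i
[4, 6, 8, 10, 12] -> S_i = 4 + 2*i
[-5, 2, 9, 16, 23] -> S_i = -5 + 7*i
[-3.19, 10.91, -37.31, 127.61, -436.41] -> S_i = -3.19*(-3.42)^i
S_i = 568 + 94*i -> [568, 662, 756, 850, 944]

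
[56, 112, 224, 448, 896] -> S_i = 56*2^i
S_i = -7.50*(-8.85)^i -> [-7.5, 66.38, -587.42, 5198.66, -46008.11]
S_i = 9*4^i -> [9, 36, 144, 576, 2304]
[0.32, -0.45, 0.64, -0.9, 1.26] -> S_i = 0.32*(-1.41)^i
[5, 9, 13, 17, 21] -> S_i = 5 + 4*i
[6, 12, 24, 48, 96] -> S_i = 6*2^i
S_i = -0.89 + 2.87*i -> [-0.89, 1.98, 4.85, 7.72, 10.59]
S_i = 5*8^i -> [5, 40, 320, 2560, 20480]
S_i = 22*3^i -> [22, 66, 198, 594, 1782]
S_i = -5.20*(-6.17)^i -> [-5.2, 32.08, -197.96, 1221.4, -7536.05]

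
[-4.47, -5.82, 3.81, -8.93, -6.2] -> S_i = Random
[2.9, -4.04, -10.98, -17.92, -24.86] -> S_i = 2.90 + -6.94*i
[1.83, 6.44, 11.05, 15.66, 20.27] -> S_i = 1.83 + 4.61*i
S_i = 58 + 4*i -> [58, 62, 66, 70, 74]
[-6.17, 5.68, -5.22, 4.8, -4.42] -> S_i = -6.17*(-0.92)^i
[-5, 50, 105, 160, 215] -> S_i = -5 + 55*i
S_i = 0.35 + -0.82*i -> [0.35, -0.47, -1.29, -2.11, -2.93]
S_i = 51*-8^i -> [51, -408, 3264, -26112, 208896]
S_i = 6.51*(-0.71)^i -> [6.51, -4.62, 3.28, -2.33, 1.65]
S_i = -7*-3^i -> [-7, 21, -63, 189, -567]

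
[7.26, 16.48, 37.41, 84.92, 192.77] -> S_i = 7.26*2.27^i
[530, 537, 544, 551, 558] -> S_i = 530 + 7*i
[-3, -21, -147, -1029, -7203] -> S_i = -3*7^i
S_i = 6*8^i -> [6, 48, 384, 3072, 24576]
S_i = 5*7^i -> [5, 35, 245, 1715, 12005]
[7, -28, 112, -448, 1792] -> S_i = 7*-4^i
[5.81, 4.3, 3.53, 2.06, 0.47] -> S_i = Random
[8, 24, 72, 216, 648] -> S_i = 8*3^i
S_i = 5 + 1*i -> [5, 6, 7, 8, 9]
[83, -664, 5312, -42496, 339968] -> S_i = 83*-8^i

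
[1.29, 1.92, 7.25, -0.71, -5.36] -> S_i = Random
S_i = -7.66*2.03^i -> [-7.66, -15.55, -31.57, -64.08, -130.08]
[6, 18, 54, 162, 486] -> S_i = 6*3^i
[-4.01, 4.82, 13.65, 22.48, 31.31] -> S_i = -4.01 + 8.83*i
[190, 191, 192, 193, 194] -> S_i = 190 + 1*i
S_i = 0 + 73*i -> [0, 73, 146, 219, 292]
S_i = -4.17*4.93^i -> [-4.17, -20.56, -101.35, -499.66, -2463.34]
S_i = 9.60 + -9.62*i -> [9.6, -0.02, -9.64, -19.26, -28.88]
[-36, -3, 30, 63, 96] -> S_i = -36 + 33*i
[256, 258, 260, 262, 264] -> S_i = 256 + 2*i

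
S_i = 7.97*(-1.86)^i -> [7.97, -14.82, 27.57, -51.29, 95.39]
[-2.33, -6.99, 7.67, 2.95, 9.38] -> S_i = Random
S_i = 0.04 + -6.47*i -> [0.04, -6.43, -12.9, -19.37, -25.84]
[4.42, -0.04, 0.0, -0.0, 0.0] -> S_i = 4.42*(-0.01)^i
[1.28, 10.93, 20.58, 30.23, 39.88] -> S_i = 1.28 + 9.65*i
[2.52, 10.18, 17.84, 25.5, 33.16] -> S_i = 2.52 + 7.66*i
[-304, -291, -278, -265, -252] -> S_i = -304 + 13*i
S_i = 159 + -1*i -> [159, 158, 157, 156, 155]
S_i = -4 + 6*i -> [-4, 2, 8, 14, 20]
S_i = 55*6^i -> [55, 330, 1980, 11880, 71280]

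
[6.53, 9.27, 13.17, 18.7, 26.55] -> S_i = 6.53*1.42^i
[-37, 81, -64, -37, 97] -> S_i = Random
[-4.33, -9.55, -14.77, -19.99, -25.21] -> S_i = -4.33 + -5.22*i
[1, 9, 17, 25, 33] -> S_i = 1 + 8*i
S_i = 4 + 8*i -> [4, 12, 20, 28, 36]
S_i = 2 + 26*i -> [2, 28, 54, 80, 106]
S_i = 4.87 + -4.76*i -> [4.87, 0.11, -4.65, -9.41, -14.17]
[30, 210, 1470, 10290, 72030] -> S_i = 30*7^i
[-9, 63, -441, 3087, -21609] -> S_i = -9*-7^i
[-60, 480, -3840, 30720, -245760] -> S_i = -60*-8^i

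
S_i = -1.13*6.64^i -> [-1.13, -7.5, -49.82, -330.81, -2196.6]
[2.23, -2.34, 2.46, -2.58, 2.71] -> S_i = 2.23*(-1.05)^i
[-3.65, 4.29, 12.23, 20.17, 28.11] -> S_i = -3.65 + 7.94*i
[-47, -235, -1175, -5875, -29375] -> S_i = -47*5^i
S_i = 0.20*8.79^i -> [0.2, 1.76, 15.45, 135.83, 1193.95]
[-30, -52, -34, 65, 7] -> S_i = Random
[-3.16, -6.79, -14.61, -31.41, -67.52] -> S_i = -3.16*2.15^i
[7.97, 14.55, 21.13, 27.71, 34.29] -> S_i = 7.97 + 6.58*i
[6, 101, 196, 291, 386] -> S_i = 6 + 95*i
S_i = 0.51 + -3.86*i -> [0.51, -3.35, -7.21, -11.07, -14.93]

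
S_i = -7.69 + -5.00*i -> [-7.69, -12.69, -17.69, -22.69, -27.69]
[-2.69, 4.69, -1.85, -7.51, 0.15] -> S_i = Random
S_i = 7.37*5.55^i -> [7.37, 40.9, 227.01, 1259.93, 6992.61]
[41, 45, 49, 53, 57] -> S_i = 41 + 4*i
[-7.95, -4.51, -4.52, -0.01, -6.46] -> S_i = Random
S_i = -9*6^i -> [-9, -54, -324, -1944, -11664]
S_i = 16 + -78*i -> [16, -62, -140, -218, -296]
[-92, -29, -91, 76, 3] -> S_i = Random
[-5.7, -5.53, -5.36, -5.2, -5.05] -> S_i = -5.70*0.97^i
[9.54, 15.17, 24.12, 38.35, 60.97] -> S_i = 9.54*1.59^i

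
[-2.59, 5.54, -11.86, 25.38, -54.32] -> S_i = -2.59*(-2.14)^i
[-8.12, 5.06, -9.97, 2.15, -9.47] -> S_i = Random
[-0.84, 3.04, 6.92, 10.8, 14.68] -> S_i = -0.84 + 3.88*i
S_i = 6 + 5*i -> [6, 11, 16, 21, 26]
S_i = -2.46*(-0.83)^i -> [-2.46, 2.04, -1.69, 1.41, -1.17]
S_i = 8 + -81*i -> [8, -73, -154, -235, -316]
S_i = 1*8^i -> [1, 8, 64, 512, 4096]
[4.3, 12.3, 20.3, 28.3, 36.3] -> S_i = 4.30 + 8.00*i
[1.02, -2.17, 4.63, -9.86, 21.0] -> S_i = 1.02*(-2.13)^i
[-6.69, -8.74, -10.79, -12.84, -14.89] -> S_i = -6.69 + -2.05*i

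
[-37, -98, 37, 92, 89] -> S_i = Random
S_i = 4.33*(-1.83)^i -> [4.33, -7.92, 14.5, -26.54, 48.56]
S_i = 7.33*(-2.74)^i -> [7.33, -20.08, 55.03, -150.78, 413.15]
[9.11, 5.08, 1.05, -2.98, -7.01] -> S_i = 9.11 + -4.03*i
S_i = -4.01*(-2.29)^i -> [-4.01, 9.18, -21.03, 48.16, -110.28]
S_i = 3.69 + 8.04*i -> [3.69, 11.73, 19.77, 27.81, 35.85]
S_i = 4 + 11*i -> [4, 15, 26, 37, 48]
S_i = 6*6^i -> [6, 36, 216, 1296, 7776]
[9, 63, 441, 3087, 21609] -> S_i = 9*7^i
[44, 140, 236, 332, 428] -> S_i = 44 + 96*i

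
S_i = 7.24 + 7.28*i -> [7.24, 14.52, 21.8, 29.08, 36.36]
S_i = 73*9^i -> [73, 657, 5913, 53217, 478953]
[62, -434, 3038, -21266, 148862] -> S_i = 62*-7^i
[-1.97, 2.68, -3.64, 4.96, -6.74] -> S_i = -1.97*(-1.36)^i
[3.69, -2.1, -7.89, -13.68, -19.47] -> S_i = 3.69 + -5.79*i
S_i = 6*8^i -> [6, 48, 384, 3072, 24576]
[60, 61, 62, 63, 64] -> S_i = 60 + 1*i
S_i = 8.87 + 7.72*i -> [8.87, 16.59, 24.31, 32.03, 39.75]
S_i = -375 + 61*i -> [-375, -314, -253, -192, -131]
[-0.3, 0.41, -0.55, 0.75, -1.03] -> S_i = -0.30*(-1.36)^i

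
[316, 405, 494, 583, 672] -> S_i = 316 + 89*i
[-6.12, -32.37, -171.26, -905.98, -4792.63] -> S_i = -6.12*5.29^i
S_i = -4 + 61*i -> [-4, 57, 118, 179, 240]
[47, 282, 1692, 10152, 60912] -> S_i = 47*6^i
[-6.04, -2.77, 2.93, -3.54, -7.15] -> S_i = Random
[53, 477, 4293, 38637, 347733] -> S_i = 53*9^i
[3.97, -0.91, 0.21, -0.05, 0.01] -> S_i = 3.97*(-0.23)^i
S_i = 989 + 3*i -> [989, 992, 995, 998, 1001]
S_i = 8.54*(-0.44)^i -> [8.54, -3.76, 1.65, -0.73, 0.32]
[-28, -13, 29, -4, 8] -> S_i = Random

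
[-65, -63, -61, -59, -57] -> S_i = -65 + 2*i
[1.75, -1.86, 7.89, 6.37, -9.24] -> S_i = Random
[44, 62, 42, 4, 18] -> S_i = Random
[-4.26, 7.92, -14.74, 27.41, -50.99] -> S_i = -4.26*(-1.86)^i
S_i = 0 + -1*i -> [0, -1, -2, -3, -4]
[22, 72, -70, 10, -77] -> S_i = Random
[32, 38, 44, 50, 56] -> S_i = 32 + 6*i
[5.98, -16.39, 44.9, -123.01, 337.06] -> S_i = 5.98*(-2.74)^i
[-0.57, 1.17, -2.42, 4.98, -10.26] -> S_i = -0.57*(-2.06)^i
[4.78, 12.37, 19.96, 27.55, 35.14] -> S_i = 4.78 + 7.59*i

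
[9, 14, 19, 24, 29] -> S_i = 9 + 5*i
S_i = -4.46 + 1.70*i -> [-4.46, -2.76, -1.06, 0.64, 2.34]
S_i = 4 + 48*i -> [4, 52, 100, 148, 196]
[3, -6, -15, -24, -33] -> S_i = 3 + -9*i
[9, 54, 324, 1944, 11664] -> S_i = 9*6^i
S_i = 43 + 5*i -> [43, 48, 53, 58, 63]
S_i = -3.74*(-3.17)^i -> [-3.74, 11.86, -37.58, 119.14, -377.67]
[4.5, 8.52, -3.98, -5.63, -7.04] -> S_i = Random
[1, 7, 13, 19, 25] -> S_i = 1 + 6*i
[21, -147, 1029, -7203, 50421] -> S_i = 21*-7^i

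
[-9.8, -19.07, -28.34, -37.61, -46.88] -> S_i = -9.80 + -9.27*i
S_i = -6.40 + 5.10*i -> [-6.4, -1.3, 3.8, 8.9, 14.0]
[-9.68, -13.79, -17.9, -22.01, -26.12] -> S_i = -9.68 + -4.11*i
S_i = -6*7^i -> [-6, -42, -294, -2058, -14406]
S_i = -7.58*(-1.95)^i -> [-7.58, 14.78, -28.82, 56.2, -109.6]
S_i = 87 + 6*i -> [87, 93, 99, 105, 111]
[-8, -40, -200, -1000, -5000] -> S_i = -8*5^i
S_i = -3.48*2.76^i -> [-3.48, -9.6, -26.51, -73.17, -201.94]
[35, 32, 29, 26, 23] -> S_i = 35 + -3*i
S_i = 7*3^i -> [7, 21, 63, 189, 567]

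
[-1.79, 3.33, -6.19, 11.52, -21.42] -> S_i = -1.79*(-1.86)^i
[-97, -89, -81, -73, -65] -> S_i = -97 + 8*i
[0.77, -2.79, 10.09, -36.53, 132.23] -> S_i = 0.77*(-3.62)^i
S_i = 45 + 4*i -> [45, 49, 53, 57, 61]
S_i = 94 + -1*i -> [94, 93, 92, 91, 90]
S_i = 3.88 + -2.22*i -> [3.88, 1.66, -0.56, -2.78, -5.0]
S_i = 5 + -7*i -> [5, -2, -9, -16, -23]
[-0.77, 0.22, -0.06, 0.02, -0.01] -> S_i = -0.77*(-0.29)^i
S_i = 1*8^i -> [1, 8, 64, 512, 4096]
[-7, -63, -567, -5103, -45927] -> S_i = -7*9^i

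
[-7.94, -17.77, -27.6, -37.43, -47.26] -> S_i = -7.94 + -9.83*i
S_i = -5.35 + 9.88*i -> [-5.35, 4.53, 14.41, 24.29, 34.17]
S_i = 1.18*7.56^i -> [1.18, 8.92, 67.44, 509.86, 3854.51]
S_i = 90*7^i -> [90, 630, 4410, 30870, 216090]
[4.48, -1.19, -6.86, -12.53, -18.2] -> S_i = 4.48 + -5.67*i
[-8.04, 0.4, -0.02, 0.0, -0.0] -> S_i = -8.04*(-0.05)^i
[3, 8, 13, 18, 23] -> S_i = 3 + 5*i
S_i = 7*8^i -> [7, 56, 448, 3584, 28672]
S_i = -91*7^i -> [-91, -637, -4459, -31213, -218491]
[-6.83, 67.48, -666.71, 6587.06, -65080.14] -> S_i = -6.83*(-9.88)^i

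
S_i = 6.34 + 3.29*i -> [6.34, 9.63, 12.92, 16.21, 19.5]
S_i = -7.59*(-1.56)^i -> [-7.59, 11.84, -18.47, 28.81, -44.95]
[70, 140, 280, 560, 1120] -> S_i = 70*2^i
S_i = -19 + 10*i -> [-19, -9, 1, 11, 21]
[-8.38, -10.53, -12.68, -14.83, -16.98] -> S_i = -8.38 + -2.15*i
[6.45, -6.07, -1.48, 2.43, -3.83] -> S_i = Random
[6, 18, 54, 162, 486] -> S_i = 6*3^i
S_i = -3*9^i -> [-3, -27, -243, -2187, -19683]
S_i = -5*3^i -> [-5, -15, -45, -135, -405]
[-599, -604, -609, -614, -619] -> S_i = -599 + -5*i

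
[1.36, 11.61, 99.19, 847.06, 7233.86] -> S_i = 1.36*8.54^i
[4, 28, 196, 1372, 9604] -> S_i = 4*7^i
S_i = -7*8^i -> [-7, -56, -448, -3584, -28672]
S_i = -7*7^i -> [-7, -49, -343, -2401, -16807]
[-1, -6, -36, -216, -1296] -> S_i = -1*6^i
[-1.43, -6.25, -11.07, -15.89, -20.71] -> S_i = -1.43 + -4.82*i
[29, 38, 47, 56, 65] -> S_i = 29 + 9*i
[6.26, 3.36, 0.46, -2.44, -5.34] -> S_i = 6.26 + -2.90*i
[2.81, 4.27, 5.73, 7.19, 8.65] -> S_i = 2.81 + 1.46*i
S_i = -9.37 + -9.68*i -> [-9.37, -19.05, -28.73, -38.41, -48.09]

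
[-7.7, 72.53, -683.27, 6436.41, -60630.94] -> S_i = -7.70*(-9.42)^i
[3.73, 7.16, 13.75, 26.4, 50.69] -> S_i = 3.73*1.92^i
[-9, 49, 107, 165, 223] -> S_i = -9 + 58*i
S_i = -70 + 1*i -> [-70, -69, -68, -67, -66]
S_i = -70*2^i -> [-70, -140, -280, -560, -1120]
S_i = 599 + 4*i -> [599, 603, 607, 611, 615]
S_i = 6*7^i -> [6, 42, 294, 2058, 14406]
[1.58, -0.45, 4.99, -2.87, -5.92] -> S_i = Random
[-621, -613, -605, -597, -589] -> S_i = -621 + 8*i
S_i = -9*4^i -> [-9, -36, -144, -576, -2304]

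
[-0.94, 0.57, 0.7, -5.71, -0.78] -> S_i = Random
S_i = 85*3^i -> [85, 255, 765, 2295, 6885]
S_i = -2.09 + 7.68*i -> [-2.09, 5.59, 13.27, 20.95, 28.63]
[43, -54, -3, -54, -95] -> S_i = Random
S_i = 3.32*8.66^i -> [3.32, 28.75, 248.99, 2156.21, 18672.81]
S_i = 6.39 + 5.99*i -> [6.39, 12.38, 18.37, 24.36, 30.35]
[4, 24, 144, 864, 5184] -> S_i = 4*6^i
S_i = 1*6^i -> [1, 6, 36, 216, 1296]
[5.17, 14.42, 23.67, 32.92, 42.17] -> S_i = 5.17 + 9.25*i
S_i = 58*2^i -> [58, 116, 232, 464, 928]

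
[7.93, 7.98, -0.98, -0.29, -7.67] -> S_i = Random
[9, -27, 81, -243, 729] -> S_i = 9*-3^i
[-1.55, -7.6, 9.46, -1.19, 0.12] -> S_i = Random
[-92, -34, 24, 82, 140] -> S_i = -92 + 58*i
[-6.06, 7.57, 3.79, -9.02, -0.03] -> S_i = Random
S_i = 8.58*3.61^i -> [8.58, 30.97, 111.82, 403.65, 1457.19]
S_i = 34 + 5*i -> [34, 39, 44, 49, 54]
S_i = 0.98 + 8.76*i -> [0.98, 9.74, 18.5, 27.26, 36.02]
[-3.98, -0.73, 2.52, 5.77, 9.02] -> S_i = -3.98 + 3.25*i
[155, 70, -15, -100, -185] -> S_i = 155 + -85*i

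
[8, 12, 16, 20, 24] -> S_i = 8 + 4*i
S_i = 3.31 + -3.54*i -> [3.31, -0.23, -3.77, -7.31, -10.85]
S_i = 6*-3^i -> [6, -18, 54, -162, 486]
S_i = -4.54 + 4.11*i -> [-4.54, -0.43, 3.68, 7.79, 11.9]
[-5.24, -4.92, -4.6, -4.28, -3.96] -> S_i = -5.24 + 0.32*i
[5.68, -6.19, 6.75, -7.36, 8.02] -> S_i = 5.68*(-1.09)^i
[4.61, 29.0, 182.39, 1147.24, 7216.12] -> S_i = 4.61*6.29^i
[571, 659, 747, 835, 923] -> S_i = 571 + 88*i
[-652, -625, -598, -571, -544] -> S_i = -652 + 27*i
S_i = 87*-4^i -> [87, -348, 1392, -5568, 22272]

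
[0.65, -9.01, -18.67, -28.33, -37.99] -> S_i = 0.65 + -9.66*i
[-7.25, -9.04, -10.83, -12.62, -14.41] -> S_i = -7.25 + -1.79*i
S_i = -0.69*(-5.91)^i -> [-0.69, 4.08, -24.1, 142.43, -841.78]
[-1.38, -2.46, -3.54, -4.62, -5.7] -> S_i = -1.38 + -1.08*i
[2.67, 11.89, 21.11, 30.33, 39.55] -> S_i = 2.67 + 9.22*i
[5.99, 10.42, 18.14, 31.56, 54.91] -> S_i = 5.99*1.74^i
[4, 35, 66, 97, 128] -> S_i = 4 + 31*i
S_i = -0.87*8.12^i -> [-0.87, -7.06, -57.36, -465.79, -3782.19]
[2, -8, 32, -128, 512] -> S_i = 2*-4^i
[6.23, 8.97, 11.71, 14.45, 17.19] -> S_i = 6.23 + 2.74*i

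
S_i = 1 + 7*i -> [1, 8, 15, 22, 29]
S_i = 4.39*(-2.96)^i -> [4.39, -12.99, 38.46, -113.85, 337.0]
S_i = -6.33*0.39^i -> [-6.33, -2.47, -0.96, -0.38, -0.15]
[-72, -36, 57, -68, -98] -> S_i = Random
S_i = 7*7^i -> [7, 49, 343, 2401, 16807]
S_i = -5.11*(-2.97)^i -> [-5.11, 15.18, -45.07, 133.87, -397.6]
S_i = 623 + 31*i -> [623, 654, 685, 716, 747]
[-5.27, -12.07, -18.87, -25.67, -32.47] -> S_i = -5.27 + -6.80*i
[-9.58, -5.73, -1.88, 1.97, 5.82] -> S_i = -9.58 + 3.85*i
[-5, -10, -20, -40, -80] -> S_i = -5*2^i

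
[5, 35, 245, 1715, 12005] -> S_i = 5*7^i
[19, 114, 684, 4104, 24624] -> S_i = 19*6^i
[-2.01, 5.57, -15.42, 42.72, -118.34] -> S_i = -2.01*(-2.77)^i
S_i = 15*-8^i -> [15, -120, 960, -7680, 61440]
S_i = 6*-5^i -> [6, -30, 150, -750, 3750]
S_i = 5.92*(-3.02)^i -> [5.92, -17.88, 53.99, -163.06, 492.44]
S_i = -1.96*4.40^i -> [-1.96, -8.62, -37.95, -166.96, -734.63]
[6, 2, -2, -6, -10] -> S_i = 6 + -4*i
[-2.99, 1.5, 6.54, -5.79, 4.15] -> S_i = Random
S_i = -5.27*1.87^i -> [-5.27, -9.85, -18.43, -34.46, -64.44]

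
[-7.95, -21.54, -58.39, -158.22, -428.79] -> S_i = -7.95*2.71^i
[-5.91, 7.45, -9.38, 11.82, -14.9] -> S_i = -5.91*(-1.26)^i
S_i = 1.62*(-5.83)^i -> [1.62, -9.44, 55.06, -321.01, 1871.5]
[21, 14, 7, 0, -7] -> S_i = 21 + -7*i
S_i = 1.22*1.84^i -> [1.22, 2.24, 4.13, 7.6, 13.98]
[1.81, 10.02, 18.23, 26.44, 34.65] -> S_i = 1.81 + 8.21*i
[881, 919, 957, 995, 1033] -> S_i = 881 + 38*i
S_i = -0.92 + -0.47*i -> [-0.92, -1.39, -1.86, -2.33, -2.8]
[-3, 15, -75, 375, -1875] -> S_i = -3*-5^i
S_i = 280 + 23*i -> [280, 303, 326, 349, 372]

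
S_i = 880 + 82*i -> [880, 962, 1044, 1126, 1208]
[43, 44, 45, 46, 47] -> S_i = 43 + 1*i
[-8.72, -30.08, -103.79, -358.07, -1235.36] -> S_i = -8.72*3.45^i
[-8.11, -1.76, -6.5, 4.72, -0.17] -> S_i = Random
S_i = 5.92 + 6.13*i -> [5.92, 12.05, 18.18, 24.31, 30.44]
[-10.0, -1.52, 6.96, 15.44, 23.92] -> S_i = -10.00 + 8.48*i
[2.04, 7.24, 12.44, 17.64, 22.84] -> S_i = 2.04 + 5.20*i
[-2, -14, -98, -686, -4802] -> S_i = -2*7^i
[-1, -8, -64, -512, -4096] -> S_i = -1*8^i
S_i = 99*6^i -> [99, 594, 3564, 21384, 128304]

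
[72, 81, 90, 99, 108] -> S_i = 72 + 9*i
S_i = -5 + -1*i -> [-5, -6, -7, -8, -9]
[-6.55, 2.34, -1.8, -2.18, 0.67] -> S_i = Random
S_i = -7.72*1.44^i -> [-7.72, -11.12, -16.01, -23.05, -33.19]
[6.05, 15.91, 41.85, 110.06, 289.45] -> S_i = 6.05*2.63^i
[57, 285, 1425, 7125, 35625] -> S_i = 57*5^i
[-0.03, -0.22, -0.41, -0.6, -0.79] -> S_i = -0.03 + -0.19*i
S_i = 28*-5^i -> [28, -140, 700, -3500, 17500]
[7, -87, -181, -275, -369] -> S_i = 7 + -94*i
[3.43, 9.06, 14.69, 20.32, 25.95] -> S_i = 3.43 + 5.63*i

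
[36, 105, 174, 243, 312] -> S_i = 36 + 69*i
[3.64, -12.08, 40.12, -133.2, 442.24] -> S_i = 3.64*(-3.32)^i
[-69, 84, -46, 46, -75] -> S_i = Random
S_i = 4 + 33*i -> [4, 37, 70, 103, 136]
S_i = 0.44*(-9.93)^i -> [0.44, -4.37, 43.39, -430.82, 4278.09]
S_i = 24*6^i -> [24, 144, 864, 5184, 31104]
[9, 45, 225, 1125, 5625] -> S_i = 9*5^i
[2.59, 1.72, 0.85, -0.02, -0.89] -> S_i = 2.59 + -0.87*i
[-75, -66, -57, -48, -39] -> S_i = -75 + 9*i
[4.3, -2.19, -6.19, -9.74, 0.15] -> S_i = Random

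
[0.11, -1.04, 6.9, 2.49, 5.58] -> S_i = Random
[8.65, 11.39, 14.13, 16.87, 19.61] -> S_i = 8.65 + 2.74*i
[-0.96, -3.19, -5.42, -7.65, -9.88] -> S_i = -0.96 + -2.23*i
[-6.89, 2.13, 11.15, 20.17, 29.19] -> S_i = -6.89 + 9.02*i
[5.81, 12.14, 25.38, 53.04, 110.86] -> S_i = 5.81*2.09^i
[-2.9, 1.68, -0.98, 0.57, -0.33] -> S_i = -2.90*(-0.58)^i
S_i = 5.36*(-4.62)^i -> [5.36, -24.76, 114.41, -528.56, 2441.93]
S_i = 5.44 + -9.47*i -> [5.44, -4.03, -13.5, -22.97, -32.44]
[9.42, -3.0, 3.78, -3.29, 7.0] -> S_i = Random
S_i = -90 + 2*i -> [-90, -88, -86, -84, -82]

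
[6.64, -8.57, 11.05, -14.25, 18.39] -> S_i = 6.64*(-1.29)^i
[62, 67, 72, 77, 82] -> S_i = 62 + 5*i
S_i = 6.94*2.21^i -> [6.94, 15.34, 33.9, 74.91, 165.55]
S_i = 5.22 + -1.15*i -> [5.22, 4.07, 2.92, 1.77, 0.62]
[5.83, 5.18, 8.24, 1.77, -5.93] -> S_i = Random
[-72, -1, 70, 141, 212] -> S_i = -72 + 71*i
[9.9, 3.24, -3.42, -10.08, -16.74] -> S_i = 9.90 + -6.66*i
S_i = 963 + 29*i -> [963, 992, 1021, 1050, 1079]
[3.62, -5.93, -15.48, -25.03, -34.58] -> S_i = 3.62 + -9.55*i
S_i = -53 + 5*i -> [-53, -48, -43, -38, -33]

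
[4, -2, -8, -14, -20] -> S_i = 4 + -6*i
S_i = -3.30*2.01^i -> [-3.3, -6.63, -13.33, -26.8, -53.86]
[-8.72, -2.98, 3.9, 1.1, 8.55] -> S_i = Random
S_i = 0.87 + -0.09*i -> [0.87, 0.78, 0.69, 0.6, 0.51]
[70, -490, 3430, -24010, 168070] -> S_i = 70*-7^i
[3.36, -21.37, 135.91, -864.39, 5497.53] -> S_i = 3.36*(-6.36)^i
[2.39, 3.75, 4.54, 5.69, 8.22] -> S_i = Random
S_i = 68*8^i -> [68, 544, 4352, 34816, 278528]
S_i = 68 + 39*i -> [68, 107, 146, 185, 224]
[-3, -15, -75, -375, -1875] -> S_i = -3*5^i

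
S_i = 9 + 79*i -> [9, 88, 167, 246, 325]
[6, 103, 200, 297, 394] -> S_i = 6 + 97*i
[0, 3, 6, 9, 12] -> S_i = 0 + 3*i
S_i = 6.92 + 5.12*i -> [6.92, 12.04, 17.16, 22.28, 27.4]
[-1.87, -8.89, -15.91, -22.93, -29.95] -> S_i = -1.87 + -7.02*i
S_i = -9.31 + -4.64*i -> [-9.31, -13.95, -18.59, -23.23, -27.87]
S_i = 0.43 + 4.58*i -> [0.43, 5.01, 9.59, 14.17, 18.75]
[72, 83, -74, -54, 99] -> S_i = Random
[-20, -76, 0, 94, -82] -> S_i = Random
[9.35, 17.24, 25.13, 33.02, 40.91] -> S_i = 9.35 + 7.89*i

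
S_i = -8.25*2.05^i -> [-8.25, -16.91, -34.67, -71.07, -145.7]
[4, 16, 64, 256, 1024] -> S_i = 4*4^i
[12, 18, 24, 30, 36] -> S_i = 12 + 6*i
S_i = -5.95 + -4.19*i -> [-5.95, -10.14, -14.33, -18.52, -22.71]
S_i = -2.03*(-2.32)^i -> [-2.03, 4.71, -10.93, 25.35, -58.81]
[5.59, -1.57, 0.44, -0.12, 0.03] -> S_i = 5.59*(-0.28)^i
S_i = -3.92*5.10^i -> [-3.92, -19.99, -101.96, -519.99, -2651.96]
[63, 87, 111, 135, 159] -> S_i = 63 + 24*i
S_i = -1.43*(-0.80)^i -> [-1.43, 1.14, -0.92, 0.73, -0.59]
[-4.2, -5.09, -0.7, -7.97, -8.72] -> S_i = Random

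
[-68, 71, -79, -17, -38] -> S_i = Random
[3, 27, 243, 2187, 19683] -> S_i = 3*9^i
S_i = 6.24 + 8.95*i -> [6.24, 15.19, 24.14, 33.09, 42.04]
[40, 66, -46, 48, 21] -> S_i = Random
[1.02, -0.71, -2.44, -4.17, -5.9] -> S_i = 1.02 + -1.73*i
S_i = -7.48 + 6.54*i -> [-7.48, -0.94, 5.6, 12.14, 18.68]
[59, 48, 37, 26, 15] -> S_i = 59 + -11*i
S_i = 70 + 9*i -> [70, 79, 88, 97, 106]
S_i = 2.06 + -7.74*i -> [2.06, -5.68, -13.42, -21.16, -28.9]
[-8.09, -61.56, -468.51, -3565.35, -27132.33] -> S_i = -8.09*7.61^i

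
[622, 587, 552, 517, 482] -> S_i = 622 + -35*i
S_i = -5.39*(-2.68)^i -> [-5.39, 14.45, -38.71, 103.75, -278.05]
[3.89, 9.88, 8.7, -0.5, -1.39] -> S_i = Random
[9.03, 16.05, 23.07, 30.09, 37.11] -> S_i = 9.03 + 7.02*i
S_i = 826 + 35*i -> [826, 861, 896, 931, 966]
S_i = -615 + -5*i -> [-615, -620, -625, -630, -635]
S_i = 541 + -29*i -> [541, 512, 483, 454, 425]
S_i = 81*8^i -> [81, 648, 5184, 41472, 331776]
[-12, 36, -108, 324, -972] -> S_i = -12*-3^i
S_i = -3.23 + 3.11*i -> [-3.23, -0.12, 2.99, 6.1, 9.21]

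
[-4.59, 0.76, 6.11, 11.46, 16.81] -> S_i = -4.59 + 5.35*i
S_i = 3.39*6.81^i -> [3.39, 23.09, 157.21, 1070.63, 7291.02]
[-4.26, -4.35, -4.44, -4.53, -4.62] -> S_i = -4.26 + -0.09*i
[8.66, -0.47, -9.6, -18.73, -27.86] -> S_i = 8.66 + -9.13*i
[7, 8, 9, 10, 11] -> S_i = 7 + 1*i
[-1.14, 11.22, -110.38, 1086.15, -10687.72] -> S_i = -1.14*(-9.84)^i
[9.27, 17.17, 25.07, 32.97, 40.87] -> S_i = 9.27 + 7.90*i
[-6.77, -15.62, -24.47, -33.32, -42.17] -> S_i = -6.77 + -8.85*i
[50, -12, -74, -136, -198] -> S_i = 50 + -62*i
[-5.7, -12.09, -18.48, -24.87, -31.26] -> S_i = -5.70 + -6.39*i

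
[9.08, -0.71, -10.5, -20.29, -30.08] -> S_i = 9.08 + -9.79*i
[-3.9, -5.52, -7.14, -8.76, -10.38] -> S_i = -3.90 + -1.62*i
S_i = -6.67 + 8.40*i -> [-6.67, 1.73, 10.13, 18.53, 26.93]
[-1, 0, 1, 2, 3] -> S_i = -1 + 1*i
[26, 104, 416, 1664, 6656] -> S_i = 26*4^i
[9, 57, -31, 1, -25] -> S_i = Random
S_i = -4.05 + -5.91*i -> [-4.05, -9.96, -15.87, -21.78, -27.69]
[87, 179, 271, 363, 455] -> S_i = 87 + 92*i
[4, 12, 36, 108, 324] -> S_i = 4*3^i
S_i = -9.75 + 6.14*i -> [-9.75, -3.61, 2.53, 8.67, 14.81]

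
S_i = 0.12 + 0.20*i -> [0.12, 0.32, 0.52, 0.72, 0.92]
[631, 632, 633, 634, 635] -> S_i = 631 + 1*i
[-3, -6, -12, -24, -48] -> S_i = -3*2^i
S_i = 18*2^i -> [18, 36, 72, 144, 288]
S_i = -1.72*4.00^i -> [-1.72, -6.88, -27.52, -110.08, -440.32]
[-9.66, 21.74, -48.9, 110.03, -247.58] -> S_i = -9.66*(-2.25)^i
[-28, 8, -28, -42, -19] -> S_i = Random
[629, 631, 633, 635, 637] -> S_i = 629 + 2*i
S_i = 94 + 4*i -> [94, 98, 102, 106, 110]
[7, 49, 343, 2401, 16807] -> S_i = 7*7^i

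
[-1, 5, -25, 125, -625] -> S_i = -1*-5^i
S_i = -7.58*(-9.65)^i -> [-7.58, 73.15, -705.87, 6811.63, -65732.24]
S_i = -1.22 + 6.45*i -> [-1.22, 5.23, 11.68, 18.13, 24.58]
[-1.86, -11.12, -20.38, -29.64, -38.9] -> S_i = -1.86 + -9.26*i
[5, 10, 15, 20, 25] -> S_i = 5 + 5*i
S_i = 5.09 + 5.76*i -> [5.09, 10.85, 16.61, 22.37, 28.13]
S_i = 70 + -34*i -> [70, 36, 2, -32, -66]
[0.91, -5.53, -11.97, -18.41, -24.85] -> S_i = 0.91 + -6.44*i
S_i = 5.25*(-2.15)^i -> [5.25, -11.29, 24.27, -52.18, 112.18]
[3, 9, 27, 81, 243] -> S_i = 3*3^i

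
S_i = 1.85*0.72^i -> [1.85, 1.33, 0.96, 0.69, 0.5]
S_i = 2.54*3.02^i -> [2.54, 7.67, 23.17, 69.96, 211.28]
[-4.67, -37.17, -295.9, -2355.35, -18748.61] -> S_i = -4.67*7.96^i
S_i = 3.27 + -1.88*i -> [3.27, 1.39, -0.49, -2.37, -4.25]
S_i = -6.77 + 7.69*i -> [-6.77, 0.92, 8.61, 16.3, 23.99]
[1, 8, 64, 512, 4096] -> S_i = 1*8^i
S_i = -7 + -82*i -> [-7, -89, -171, -253, -335]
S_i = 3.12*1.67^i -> [3.12, 5.21, 8.7, 14.53, 24.27]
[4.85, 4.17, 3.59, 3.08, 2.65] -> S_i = 4.85*0.86^i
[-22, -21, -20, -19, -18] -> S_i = -22 + 1*i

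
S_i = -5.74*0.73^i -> [-5.74, -4.19, -3.06, -2.23, -1.63]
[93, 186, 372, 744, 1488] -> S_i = 93*2^i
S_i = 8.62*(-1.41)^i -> [8.62, -12.15, 17.14, -24.16, 34.07]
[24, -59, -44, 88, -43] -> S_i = Random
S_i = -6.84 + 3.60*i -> [-6.84, -3.24, 0.36, 3.96, 7.56]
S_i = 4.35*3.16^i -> [4.35, 13.75, 43.44, 137.26, 433.75]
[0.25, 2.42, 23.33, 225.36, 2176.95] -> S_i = 0.25*9.66^i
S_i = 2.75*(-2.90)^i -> [2.75, -7.98, 23.13, -67.07, 194.5]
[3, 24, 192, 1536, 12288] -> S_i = 3*8^i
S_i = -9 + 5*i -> [-9, -4, 1, 6, 11]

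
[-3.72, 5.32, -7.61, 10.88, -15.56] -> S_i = -3.72*(-1.43)^i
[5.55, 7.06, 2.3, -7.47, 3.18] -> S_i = Random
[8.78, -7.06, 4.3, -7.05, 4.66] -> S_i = Random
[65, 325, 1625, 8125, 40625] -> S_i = 65*5^i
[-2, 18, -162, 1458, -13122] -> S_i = -2*-9^i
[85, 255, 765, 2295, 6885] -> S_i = 85*3^i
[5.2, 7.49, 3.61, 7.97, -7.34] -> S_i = Random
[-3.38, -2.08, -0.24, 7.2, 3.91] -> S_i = Random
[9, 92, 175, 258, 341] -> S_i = 9 + 83*i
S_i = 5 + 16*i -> [5, 21, 37, 53, 69]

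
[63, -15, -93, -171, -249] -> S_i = 63 + -78*i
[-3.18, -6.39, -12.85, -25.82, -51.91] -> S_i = -3.18*2.01^i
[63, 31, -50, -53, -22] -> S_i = Random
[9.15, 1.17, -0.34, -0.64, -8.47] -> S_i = Random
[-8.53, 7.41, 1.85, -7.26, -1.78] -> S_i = Random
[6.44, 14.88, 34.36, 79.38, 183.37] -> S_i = 6.44*2.31^i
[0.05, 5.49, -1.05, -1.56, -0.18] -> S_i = Random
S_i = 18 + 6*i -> [18, 24, 30, 36, 42]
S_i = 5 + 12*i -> [5, 17, 29, 41, 53]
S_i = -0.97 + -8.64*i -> [-0.97, -9.61, -18.25, -26.89, -35.53]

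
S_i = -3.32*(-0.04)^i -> [-3.32, 0.13, -0.01, 0.0, -0.0]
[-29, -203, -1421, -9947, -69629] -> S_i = -29*7^i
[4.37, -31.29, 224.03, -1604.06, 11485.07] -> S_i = 4.37*(-7.16)^i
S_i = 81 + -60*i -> [81, 21, -39, -99, -159]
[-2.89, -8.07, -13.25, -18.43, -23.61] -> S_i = -2.89 + -5.18*i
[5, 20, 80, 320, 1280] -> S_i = 5*4^i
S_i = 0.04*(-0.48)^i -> [0.04, -0.02, 0.01, -0.0, 0.0]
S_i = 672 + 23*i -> [672, 695, 718, 741, 764]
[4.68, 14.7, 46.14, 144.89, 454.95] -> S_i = 4.68*3.14^i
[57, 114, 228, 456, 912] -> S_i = 57*2^i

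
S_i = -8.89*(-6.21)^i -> [-8.89, 55.21, -342.83, 2129.0, -13221.12]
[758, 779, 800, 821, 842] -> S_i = 758 + 21*i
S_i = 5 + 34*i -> [5, 39, 73, 107, 141]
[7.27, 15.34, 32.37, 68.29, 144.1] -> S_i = 7.27*2.11^i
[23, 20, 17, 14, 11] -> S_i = 23 + -3*i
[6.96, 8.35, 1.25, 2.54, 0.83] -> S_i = Random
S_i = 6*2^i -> [6, 12, 24, 48, 96]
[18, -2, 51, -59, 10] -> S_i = Random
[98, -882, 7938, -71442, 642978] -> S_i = 98*-9^i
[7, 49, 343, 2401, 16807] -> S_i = 7*7^i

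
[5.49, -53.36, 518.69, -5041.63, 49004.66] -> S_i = 5.49*(-9.72)^i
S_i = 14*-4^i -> [14, -56, 224, -896, 3584]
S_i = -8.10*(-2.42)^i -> [-8.1, 19.6, -47.44, 114.8, -277.81]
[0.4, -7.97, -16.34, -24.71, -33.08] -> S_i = 0.40 + -8.37*i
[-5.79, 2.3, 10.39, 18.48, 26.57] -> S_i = -5.79 + 8.09*i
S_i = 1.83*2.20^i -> [1.83, 4.03, 8.86, 19.49, 42.87]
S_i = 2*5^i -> [2, 10, 50, 250, 1250]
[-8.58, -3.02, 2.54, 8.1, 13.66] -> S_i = -8.58 + 5.56*i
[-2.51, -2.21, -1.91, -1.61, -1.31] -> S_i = -2.51 + 0.30*i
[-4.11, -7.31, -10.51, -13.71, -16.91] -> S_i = -4.11 + -3.20*i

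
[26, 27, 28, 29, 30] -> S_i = 26 + 1*i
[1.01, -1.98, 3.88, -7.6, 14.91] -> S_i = 1.01*(-1.96)^i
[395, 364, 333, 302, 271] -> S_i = 395 + -31*i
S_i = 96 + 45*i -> [96, 141, 186, 231, 276]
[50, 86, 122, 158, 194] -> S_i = 50 + 36*i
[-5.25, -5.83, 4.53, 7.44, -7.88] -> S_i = Random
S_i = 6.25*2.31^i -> [6.25, 14.44, 33.35, 77.04, 177.96]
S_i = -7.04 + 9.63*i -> [-7.04, 2.59, 12.22, 21.85, 31.48]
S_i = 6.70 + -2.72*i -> [6.7, 3.98, 1.26, -1.46, -4.18]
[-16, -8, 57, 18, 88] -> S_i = Random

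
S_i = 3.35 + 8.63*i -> [3.35, 11.98, 20.61, 29.24, 37.87]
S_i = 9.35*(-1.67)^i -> [9.35, -15.61, 26.08, -43.55, 72.72]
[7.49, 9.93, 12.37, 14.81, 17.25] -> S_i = 7.49 + 2.44*i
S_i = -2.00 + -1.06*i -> [-2.0, -3.06, -4.12, -5.18, -6.24]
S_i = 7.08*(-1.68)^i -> [7.08, -11.89, 19.98, -33.57, 56.4]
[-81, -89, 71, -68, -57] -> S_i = Random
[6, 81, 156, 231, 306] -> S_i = 6 + 75*i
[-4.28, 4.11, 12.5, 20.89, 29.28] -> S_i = -4.28 + 8.39*i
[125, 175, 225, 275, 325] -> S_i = 125 + 50*i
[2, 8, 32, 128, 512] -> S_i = 2*4^i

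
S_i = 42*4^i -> [42, 168, 672, 2688, 10752]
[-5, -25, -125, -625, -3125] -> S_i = -5*5^i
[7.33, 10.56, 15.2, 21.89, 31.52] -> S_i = 7.33*1.44^i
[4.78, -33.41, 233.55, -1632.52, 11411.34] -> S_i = 4.78*(-6.99)^i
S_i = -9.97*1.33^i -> [-9.97, -13.26, -17.64, -23.46, -31.2]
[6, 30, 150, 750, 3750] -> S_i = 6*5^i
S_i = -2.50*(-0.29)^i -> [-2.5, 0.72, -0.21, 0.06, -0.02]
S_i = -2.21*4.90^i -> [-2.21, -10.83, -53.06, -260.0, -1274.02]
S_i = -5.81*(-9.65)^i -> [-5.81, 56.07, -541.04, 5221.05, -50383.16]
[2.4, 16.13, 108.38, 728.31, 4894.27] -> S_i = 2.40*6.72^i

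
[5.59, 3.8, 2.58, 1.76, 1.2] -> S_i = 5.59*0.68^i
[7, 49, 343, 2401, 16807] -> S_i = 7*7^i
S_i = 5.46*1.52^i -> [5.46, 8.3, 12.61, 19.17, 29.15]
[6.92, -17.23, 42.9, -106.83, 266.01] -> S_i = 6.92*(-2.49)^i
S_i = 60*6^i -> [60, 360, 2160, 12960, 77760]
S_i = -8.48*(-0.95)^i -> [-8.48, 8.06, -7.65, 7.27, -6.91]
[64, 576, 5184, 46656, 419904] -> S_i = 64*9^i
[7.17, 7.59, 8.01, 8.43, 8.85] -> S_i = 7.17 + 0.42*i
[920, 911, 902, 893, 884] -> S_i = 920 + -9*i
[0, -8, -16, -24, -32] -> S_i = 0 + -8*i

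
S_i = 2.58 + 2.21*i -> [2.58, 4.79, 7.0, 9.21, 11.42]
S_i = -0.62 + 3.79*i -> [-0.62, 3.17, 6.96, 10.75, 14.54]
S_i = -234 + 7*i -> [-234, -227, -220, -213, -206]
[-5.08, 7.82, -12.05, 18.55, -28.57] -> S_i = -5.08*(-1.54)^i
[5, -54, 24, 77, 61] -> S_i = Random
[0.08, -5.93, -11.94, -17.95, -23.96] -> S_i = 0.08 + -6.01*i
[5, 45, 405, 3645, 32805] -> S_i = 5*9^i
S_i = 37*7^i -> [37, 259, 1813, 12691, 88837]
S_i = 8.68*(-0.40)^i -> [8.68, -3.47, 1.39, -0.56, 0.22]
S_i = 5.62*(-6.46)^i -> [5.62, -36.31, 234.53, -1515.07, 9787.38]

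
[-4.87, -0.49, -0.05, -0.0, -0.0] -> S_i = -4.87*0.10^i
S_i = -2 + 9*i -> [-2, 7, 16, 25, 34]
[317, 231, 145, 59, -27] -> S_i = 317 + -86*i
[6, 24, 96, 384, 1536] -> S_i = 6*4^i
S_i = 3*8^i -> [3, 24, 192, 1536, 12288]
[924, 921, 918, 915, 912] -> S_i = 924 + -3*i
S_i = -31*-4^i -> [-31, 124, -496, 1984, -7936]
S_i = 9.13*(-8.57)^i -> [9.13, -78.24, 670.55, -5746.63, 49248.62]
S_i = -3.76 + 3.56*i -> [-3.76, -0.2, 3.36, 6.92, 10.48]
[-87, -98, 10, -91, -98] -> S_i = Random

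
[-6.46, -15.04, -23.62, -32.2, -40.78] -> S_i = -6.46 + -8.58*i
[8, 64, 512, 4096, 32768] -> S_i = 8*8^i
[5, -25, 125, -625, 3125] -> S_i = 5*-5^i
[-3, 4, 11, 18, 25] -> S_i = -3 + 7*i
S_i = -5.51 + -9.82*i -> [-5.51, -15.33, -25.15, -34.97, -44.79]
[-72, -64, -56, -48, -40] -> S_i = -72 + 8*i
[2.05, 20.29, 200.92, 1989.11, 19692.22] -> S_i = 2.05*9.90^i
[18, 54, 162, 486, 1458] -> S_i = 18*3^i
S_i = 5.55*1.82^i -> [5.55, 10.1, 18.38, 33.46, 60.89]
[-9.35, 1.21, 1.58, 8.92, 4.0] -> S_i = Random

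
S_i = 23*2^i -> [23, 46, 92, 184, 368]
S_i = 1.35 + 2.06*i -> [1.35, 3.41, 5.47, 7.53, 9.59]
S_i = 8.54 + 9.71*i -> [8.54, 18.25, 27.96, 37.67, 47.38]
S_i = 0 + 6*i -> [0, 6, 12, 18, 24]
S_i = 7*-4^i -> [7, -28, 112, -448, 1792]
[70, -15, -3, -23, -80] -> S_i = Random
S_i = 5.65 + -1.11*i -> [5.65, 4.54, 3.43, 2.32, 1.21]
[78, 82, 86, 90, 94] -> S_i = 78 + 4*i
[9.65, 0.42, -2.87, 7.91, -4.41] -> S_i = Random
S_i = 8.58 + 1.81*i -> [8.58, 10.39, 12.2, 14.01, 15.82]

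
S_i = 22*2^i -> [22, 44, 88, 176, 352]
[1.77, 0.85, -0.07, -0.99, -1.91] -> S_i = 1.77 + -0.92*i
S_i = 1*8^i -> [1, 8, 64, 512, 4096]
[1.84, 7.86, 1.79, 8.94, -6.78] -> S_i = Random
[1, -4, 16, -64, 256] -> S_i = 1*-4^i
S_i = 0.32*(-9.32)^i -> [0.32, -2.98, 27.8, -259.06, 2414.42]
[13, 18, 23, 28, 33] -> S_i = 13 + 5*i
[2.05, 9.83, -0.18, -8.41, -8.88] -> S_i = Random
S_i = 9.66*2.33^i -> [9.66, 22.51, 52.44, 122.19, 284.71]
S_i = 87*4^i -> [87, 348, 1392, 5568, 22272]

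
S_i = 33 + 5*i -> [33, 38, 43, 48, 53]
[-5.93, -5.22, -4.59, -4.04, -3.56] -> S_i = -5.93*0.88^i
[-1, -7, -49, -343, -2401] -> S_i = -1*7^i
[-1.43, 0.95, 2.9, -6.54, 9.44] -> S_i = Random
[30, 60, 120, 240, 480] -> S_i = 30*2^i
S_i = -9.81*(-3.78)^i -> [-9.81, 37.08, -140.17, 529.84, -2002.79]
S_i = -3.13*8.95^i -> [-3.13, -28.01, -250.72, -2243.95, -20083.36]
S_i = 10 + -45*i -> [10, -35, -80, -125, -170]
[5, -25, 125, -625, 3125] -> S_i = 5*-5^i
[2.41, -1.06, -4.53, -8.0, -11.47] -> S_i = 2.41 + -3.47*i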